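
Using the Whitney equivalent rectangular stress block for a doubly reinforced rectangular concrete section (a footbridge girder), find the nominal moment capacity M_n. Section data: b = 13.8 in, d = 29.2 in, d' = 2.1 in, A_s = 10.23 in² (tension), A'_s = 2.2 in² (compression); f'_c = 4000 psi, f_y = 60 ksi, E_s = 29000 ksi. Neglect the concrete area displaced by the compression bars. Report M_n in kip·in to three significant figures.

M_n ≈ 15200 kip·in

Assume both steels yield.
a = (A_s − A'_s) f_y/(0.85 f'_c b) = (10.23 − 2.2) × 60/(0.85 × 4 × 13.8) = 10.269 in.
c = a/β₁ = 10.269/0.85 = 12.081 in; ε'_s = 0.003(c − d')/c = 0.0025 ≥ ε_y = 0.0021, so the compression steel yields.
M_n = (A_s − A'_s) f_y (d − a/2) + A'_s f_y (d − d') = 481.8 × (29.2 − 5.1345) + 132 × (29.2 − 2.1) = 11594.8 + 3577.2 = 15172.0 kip·in.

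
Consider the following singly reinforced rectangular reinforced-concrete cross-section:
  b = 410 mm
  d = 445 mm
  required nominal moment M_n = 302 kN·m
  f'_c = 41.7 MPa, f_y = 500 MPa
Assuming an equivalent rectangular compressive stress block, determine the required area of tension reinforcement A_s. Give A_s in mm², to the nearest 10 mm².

A_s ≈ 1440 mm²

With M_n = 0.85 f'_c a b (d − a/2), solve the quadratic for a:
a = d − √(d² − 2M_n/(0.85 f'_c b)) = 445 − √(445² − 2 × 302×10⁶/(0.85 × 41.7 × 410)) = 49.45 mm.
A_s = 0.85 f'_c a b / f_y = 0.85 × 41.7 × 49.45 × 410 / 500 = 1437.3 mm².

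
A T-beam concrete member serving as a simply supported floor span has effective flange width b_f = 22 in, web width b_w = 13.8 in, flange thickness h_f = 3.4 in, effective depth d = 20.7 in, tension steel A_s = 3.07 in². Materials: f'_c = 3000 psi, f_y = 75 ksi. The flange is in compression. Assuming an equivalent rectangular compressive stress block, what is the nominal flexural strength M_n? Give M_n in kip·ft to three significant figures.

M_n ≈ 357 kip·ft

Tension: T = A_s f_y = 3.07 × 75 = 230.25 kips.
Try a within the flange: a = T/(0.85 f'_c b_f) = 230.25/(0.85 × 3 × 22) = 4.104 in.
a = 4.104 > h_f = 3.4 in: the block extends into the web. Split into flange-overhang and web parts.
C_f = 0.85 f'_c (b_f − b_w) h_f = 0.85 × 3 × (22 − 13.8) × 3.4 = 71.1 kips.
Remaining web compression depth: a_w = (T − C_f)/(0.85 f'_c b_w) = (230.25 − 71.1)/(0.85 × 3 × 13.8) = 4.523 in.
M_n = C_f(d − h_f/2) + (T − C_f)(d − a_w/2) = 71.1 × (20.7 − 1.7) + 159.15 × (20.7 − 2.2615) = 1350.9 + 2934.5 = 4285.4 kip·in.
M_n = 4285.4/12 = 357.12 kip·ft.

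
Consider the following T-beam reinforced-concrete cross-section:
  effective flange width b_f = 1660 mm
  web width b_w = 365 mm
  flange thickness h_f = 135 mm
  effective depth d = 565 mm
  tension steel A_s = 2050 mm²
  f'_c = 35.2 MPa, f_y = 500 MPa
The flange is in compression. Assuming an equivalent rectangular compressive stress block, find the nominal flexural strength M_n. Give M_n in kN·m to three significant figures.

M_n ≈ 569 kN·m

Tension: T = A_s f_y = 2050 × 500 = 1025000 N.
Try a within the flange: a = T/(0.85 f'_c b_f) = 1025000/(0.85 × 35.2 × 1660) = 20.64 mm.
Since a = 20.64 ≤ h_f = 135 mm, the stress block lies entirely in the flange; analyse as a rectangular beam of width b_f.
M_n = T(d − a/2) = 1025000 × (565 − 10.32) = 568.55 × 10⁶ N·mm.
M_n = 568.55 kN·m.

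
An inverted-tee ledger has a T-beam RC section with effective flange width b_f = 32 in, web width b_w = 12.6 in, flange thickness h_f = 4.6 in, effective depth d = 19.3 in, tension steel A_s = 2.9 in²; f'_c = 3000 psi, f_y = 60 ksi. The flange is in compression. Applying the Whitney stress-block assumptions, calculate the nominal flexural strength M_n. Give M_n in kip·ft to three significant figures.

Tension: T = A_s f_y = 2.9 × 60 = 174 kips.
Try a within the flange: a = T/(0.85 f'_c b_f) = 174/(0.85 × 3 × 32) = 2.132 in.
Since a = 2.132 ≤ h_f = 4.6 in, the stress block lies entirely in the flange; analyse as a rectangular beam of width b_f.
M_n = T(d − a/2) = 174 × (19.3 − 1.066) = 3172.7 kip·in.
M_n = 3172.7/12 = 264.39 kip·ft.

M_n ≈ 264 kip·ft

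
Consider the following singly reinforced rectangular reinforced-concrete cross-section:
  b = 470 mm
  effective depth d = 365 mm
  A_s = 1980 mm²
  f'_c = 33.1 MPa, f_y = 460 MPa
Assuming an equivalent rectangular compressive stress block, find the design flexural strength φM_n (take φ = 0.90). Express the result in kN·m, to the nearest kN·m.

T = A_s f_y = 1980 × 460 = 910800 N = 910.8 kN.
From C = T: a = T/(0.85 f'_c b) = 910800/(0.85 × 33.1 × 470) = 68.88 mm.
M_n = T(d − a/2) = 910.8 kN × (365 − 34.44) mm = 301.07 kN·m.
φM_n = 0.90 × 301.07 = 270.96 kN·m.

φM_n ≈ 271 kN·m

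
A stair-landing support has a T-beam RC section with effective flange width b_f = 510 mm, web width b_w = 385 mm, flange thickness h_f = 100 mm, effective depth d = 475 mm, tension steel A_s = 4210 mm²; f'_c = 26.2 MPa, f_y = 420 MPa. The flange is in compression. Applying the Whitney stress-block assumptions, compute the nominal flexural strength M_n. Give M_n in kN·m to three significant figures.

Tension: T = A_s f_y = 4210 × 420 = 1768200 N.
Try a within the flange: a = T/(0.85 f'_c b_f) = 1768200/(0.85 × 26.2 × 510) = 155.68 mm.
a = 155.68 > h_f = 100 mm: the block extends into the web. Split into flange-overhang and web parts.
C_f = 0.85 f'_c (b_f − b_w) h_f = 0.85 × 26.2 × (510 − 385) × 100 = 278375 N.
Remaining web compression depth: a_w = (T − C_f)/(0.85 f'_c b_w) = (1768200 − 278375)/(0.85 × 26.2 × 385) = 173.76 mm.
M_n = C_f(d − h_f/2) + (T − C_f)(d − a_w/2) = 278375 × (475 − 50) + 1489825 × (475 − 86.88) = 118.31 + 578.23 = 696.54 × 10⁶ N·mm.
M_n = 696.54 kN·m.

M_n ≈ 697 kN·m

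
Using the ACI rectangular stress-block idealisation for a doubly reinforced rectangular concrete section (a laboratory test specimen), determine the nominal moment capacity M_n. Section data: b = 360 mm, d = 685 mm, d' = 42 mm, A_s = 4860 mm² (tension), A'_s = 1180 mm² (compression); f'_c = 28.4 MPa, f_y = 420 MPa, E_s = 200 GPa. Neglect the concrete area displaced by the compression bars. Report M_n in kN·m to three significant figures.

Assume both tension and compression steel yield.
Net tension couple steel: A_s − A'_s = 3680 mm².
a = (A_s − A'_s) f_y / (0.85 f'_c b) = 1545600/(0.85 × 28.4 × 360) = 177.85 mm.
c = a/β₁ = 177.85/0.847 = 209.98 mm; ε'_s = 0.003(c − d')/c = 0.0024 ≥ f_y/E_s = 0.0021, so compression steel does yield.
M_n = (A_s − A'_s) f_y (d − a/2) + A'_s f_y (d − d') = [1545600 × (685 − 88.925) + 495600 × (685 − 42)] × 10⁻⁶ = 921.29 + 318.67 = 1239.96 kN·m.

M_n ≈ 1240 kN·m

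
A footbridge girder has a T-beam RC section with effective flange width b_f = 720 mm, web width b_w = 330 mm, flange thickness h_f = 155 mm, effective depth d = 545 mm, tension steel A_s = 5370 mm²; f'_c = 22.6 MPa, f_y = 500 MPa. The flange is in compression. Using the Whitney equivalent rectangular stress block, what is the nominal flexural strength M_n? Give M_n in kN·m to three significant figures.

M_n ≈ 1190 kN·m

Tension: T = A_s f_y = 5370 × 500 = 2685000 N.
Try a within the flange: a = T/(0.85 f'_c b_f) = 2685000/(0.85 × 22.6 × 720) = 194.13 mm.
a = 194.13 > h_f = 155 mm: the block extends into the web. Split into flange-overhang and web parts.
C_f = 0.85 f'_c (b_f − b_w) h_f = 0.85 × 22.6 × (720 − 330) × 155 = 1161245 N.
Remaining web compression depth: a_w = (T − C_f)/(0.85 f'_c b_w) = (2685000 − 1161245)/(0.85 × 22.6 × 330) = 240.37 mm.
M_n = C_f(d − h_f/2) + (T − C_f)(d − a_w/2) = 1161245 × (545 − 77.5) + 1523755 × (545 − 120.185) = 542.88 + 647.31 = 1190.19 × 10⁶ N·mm.
M_n = 1190.19 kN·m.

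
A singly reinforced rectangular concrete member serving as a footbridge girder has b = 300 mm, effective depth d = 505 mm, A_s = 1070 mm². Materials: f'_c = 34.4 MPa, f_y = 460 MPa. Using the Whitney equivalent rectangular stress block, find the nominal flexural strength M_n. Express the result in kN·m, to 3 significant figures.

M_n ≈ 235 kN·m

T = A_s f_y = 1070 × 460 = 492200 N = 492.2 kN.
From C = T: a = T/(0.85 f'_c b) = 492200/(0.85 × 34.4 × 300) = 56.11 mm.
M_n = T(d − a/2) = 492.2 kN × (505 − 28.055) mm = 234.75 kN·m.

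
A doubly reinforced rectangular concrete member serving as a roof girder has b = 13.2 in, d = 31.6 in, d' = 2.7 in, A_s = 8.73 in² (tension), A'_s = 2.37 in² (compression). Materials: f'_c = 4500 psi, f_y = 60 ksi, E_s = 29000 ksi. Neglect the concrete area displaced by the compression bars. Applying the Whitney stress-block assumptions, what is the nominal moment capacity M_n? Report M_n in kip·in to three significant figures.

M_n ≈ 14700 kip·in

Assume both steels yield.
a = (A_s − A'_s) f_y/(0.85 f'_c b) = (8.73 − 2.37) × 60/(0.85 × 4.5 × 13.2) = 7.558 in.
c = a/β₁ = 7.558/0.825 = 9.161 in; ε'_s = 0.003(c − d')/c = 0.0021 ≥ ε_y = 0.0021, so the compression steel yields.
M_n = (A_s − A'_s) f_y (d − a/2) + A'_s f_y (d − d') = 381.6 × (31.6 − 3.779) + 142.2 × (31.6 − 2.7) = 10616.5 + 4109.6 = 14726.1 kip·in.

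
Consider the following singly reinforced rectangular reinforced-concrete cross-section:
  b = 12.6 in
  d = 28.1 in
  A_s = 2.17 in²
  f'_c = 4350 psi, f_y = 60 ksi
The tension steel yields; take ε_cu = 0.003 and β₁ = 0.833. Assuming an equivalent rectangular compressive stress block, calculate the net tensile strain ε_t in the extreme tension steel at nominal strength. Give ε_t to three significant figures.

ε_t ≈ 0.0221

a = A_s f_y/(0.85 f'_c b) = 2.795 in.
β₁ = 0.833, so c = a/β₁ = 2.795/0.833 = 3.355 in.
From the linear strain diagram with ε_cu = 0.003: ε_t = 0.003 (d − c)/c = 0.003 × (28.1 − 3.355)/3.355 = 0.0221.
Since ε_t ≥ 0.005, the section is tension-controlled.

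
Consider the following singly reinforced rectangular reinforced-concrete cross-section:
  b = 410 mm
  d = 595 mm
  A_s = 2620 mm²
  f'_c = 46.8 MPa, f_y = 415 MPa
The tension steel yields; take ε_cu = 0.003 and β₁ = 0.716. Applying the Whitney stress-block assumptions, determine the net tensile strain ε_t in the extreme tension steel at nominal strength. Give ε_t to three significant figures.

a = A_s f_y/(0.85 f'_c b) = 66.67 mm.
β₁ = 0.716, so c = a/β₁ = 66.67/0.716 = 93.11 mm.
From the linear strain diagram with ε_cu = 0.003: ε_t = 0.003 (d − c)/c = 0.003 × (595 − 93.11)/93.11 = 0.0162.
Since ε_t ≥ 0.005, the section is tension-controlled.

ε_t ≈ 0.0162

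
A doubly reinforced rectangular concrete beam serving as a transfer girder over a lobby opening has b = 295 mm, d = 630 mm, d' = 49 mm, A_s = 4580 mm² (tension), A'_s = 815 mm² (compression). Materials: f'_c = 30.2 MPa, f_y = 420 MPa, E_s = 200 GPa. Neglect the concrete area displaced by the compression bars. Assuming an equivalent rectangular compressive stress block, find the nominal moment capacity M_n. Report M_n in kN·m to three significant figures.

Assume both tension and compression steel yield.
Net tension couple steel: A_s − A'_s = 3765 mm².
a = (A_s − A'_s) f_y / (0.85 f'_c b) = 1581300/(0.85 × 30.2 × 295) = 208.82 mm.
c = a/β₁ = 208.82/0.834 = 250.38 mm; ε'_s = 0.003(c − d')/c = 0.0024 ≥ f_y/E_s = 0.0021, so compression steel does yield.
M_n = (A_s − A'_s) f_y (d − a/2) + A'_s f_y (d − d') = [1581300 × (630 − 104.41) + 342300 × (630 − 49)] × 10⁻⁶ = 831.12 + 198.88 = 1030.00 kN·m.

M_n ≈ 1030 kN·m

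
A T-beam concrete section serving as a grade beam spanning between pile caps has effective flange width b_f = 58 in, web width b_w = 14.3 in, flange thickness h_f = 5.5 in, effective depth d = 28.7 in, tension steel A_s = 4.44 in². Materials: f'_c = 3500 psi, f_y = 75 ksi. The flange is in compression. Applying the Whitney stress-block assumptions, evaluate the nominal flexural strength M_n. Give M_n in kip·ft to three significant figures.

M_n ≈ 770 kip·ft

Tension: T = A_s f_y = 4.44 × 75 = 333 kips.
Try a within the flange: a = T/(0.85 f'_c b_f) = 333/(0.85 × 3.5 × 58) = 1.930 in.
Since a = 1.930 ≤ h_f = 5.5 in, the stress block lies entirely in the flange; analyse as a rectangular beam of width b_f.
M_n = T(d − a/2) = 333 × (28.7 − 0.965) = 9235.8 kip·in.
M_n = 9235.8/12 = 769.65 kip·ft.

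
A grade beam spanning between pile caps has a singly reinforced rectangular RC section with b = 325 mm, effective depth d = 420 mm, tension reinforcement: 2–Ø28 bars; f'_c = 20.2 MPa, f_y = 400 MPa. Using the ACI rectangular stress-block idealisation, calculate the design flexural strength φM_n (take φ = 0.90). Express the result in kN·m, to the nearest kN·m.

φM_n ≈ 167 kN·m

A_s = 2 × 616 = 1232 mm².
T = A_s f_y = 1232 × 400 = 492800 N = 492.8 kN.
From C = T: a = T/(0.85 f'_c b) = 492800/(0.85 × 20.2 × 325) = 88.31 mm.
M_n = T(d − a/2) = 492.8 kN × (420 − 44.155) mm = 185.22 kN·m.
φM_n = 0.90 × 185.22 = 166.70 kN·m.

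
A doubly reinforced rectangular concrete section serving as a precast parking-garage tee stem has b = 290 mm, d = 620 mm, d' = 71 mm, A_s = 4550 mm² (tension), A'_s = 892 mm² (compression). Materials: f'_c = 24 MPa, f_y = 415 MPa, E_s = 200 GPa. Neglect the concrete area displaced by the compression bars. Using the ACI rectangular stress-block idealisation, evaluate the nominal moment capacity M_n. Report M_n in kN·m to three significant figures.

M_n ≈ 950 kN·m

Assume both tension and compression steel yield.
Net tension couple steel: A_s − A'_s = 3658 mm².
a = (A_s − A'_s) f_y / (0.85 f'_c b) = 1518070/(0.85 × 24 × 290) = 256.60 mm.
c = a/β₁ = 256.60/0.85 = 301.88 mm; ε'_s = 0.003(c − d')/c = 0.0023 ≥ f_y/E_s = 0.0021, so compression steel does yield.
M_n = (A_s − A'_s) f_y (d − a/2) + A'_s f_y (d − d') = [1518070 × (620 − 128.3) + 370180 × (620 − 71)] × 10⁻⁶ = 746.44 + 203.23 = 949.67 kN·m.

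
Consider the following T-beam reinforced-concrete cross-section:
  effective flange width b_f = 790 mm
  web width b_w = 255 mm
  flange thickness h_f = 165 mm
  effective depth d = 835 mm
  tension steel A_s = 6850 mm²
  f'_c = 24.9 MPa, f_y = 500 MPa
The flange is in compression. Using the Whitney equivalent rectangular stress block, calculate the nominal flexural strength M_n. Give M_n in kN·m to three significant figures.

Tension: T = A_s f_y = 6850 × 500 = 3425000 N.
Try a within the flange: a = T/(0.85 f'_c b_f) = 3425000/(0.85 × 24.9 × 790) = 204.84 mm.
a = 204.84 > h_f = 165 mm: the block extends into the web. Split into flange-overhang and web parts.
C_f = 0.85 f'_c (b_f − b_w) h_f = 0.85 × 24.9 × (790 − 255) × 165 = 1868340 N.
Remaining web compression depth: a_w = (T − C_f)/(0.85 f'_c b_w) = (3425000 − 1868340)/(0.85 × 24.9 × 255) = 288.43 mm.
M_n = C_f(d − h_f/2) + (T − C_f)(d − a_w/2) = 1868340 × (835 − 82.5) + 1556660 × (835 − 144.215) = 1405.93 + 1075.32 = 2481.25 × 10⁶ N·mm.
M_n = 2481.25 kN·m.

M_n ≈ 2480 kN·m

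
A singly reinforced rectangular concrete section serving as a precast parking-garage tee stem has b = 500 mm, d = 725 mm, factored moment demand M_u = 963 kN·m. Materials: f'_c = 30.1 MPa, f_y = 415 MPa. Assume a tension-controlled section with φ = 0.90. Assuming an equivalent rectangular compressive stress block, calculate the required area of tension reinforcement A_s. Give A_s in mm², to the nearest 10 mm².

M_n = M_u/φ = 963/0.90 = 1070 kN·m.
With M_n = 0.85 f'_c a b (d − a/2), solve the quadratic for a:
a = d − √(d² − 2M_n/(0.85 f'_c b)) = 725 − √(725² − 2 × 1070×10⁶/(0.85 × 30.1 × 500)) = 126.39 mm.
A_s = 0.85 f'_c a b / f_y = 0.85 × 30.1 × 126.39 × 500 / 415 = 3896.0 mm².

A_s ≈ 3900 mm²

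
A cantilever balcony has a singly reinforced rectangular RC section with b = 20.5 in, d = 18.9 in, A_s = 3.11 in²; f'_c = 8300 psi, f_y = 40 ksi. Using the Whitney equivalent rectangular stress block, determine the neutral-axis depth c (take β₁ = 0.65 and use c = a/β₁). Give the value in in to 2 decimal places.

T = A_s f_y = 3.11 × 40 = 124.4 kips.
a = T/(0.85 f'_c b) = 124.4/(0.85 × 8.3 × 20.5) = 0.8601 in.
With β₁ = 0.65, c = a/β₁ = 0.8601/0.65 = 1.32 in.

c ≈ 1.32 in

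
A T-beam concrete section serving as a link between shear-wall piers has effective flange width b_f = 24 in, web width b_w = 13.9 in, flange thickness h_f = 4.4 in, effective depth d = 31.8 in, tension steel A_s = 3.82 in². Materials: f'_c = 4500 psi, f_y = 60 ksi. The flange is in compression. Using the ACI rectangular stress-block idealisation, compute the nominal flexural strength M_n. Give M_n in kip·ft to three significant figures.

Tension: T = A_s f_y = 3.82 × 60 = 229.2 kips.
Try a within the flange: a = T/(0.85 f'_c b_f) = 229.2/(0.85 × 4.5 × 24) = 2.497 in.
Since a = 2.497 ≤ h_f = 4.4 in, the stress block lies entirely in the flange; analyse as a rectangular beam of width b_f.
M_n = T(d − a/2) = 229.2 × (31.8 − 1.2485) = 7002.4 kip·in.
M_n = 7002.4/12 = 583.53 kip·ft.

M_n ≈ 584 kip·ft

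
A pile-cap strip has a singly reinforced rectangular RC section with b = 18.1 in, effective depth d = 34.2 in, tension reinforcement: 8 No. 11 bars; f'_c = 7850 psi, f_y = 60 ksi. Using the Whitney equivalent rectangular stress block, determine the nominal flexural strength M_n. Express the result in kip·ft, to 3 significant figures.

M_n ≈ 1940 kip·ft

A_s = 8 × 1.56 = 12.48 in².
T = A_s f_y = 12.48 × 60 = 748.8 kips.
a = T/(0.85 f'_c b) = 748.8/(0.85 × 7.85 × 18.1) = 6.200 in.
M_n = T(d − a/2) = 748.8 × (34.2 − 3.1) = 23287.7 kip·in = 23287.7/12 = 1940.64 kip·ft.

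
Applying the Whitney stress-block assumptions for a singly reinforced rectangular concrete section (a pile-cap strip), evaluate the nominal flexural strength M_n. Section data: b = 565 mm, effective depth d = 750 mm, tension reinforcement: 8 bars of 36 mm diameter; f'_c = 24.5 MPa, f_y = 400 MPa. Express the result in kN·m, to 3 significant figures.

M_n ≈ 1990 kN·m

A_s = 8 × 1018 = 8144 mm².
T = A_s f_y = 8144 × 400 = 3257600 N = 3257.6 kN.
From C = T: a = T/(0.85 f'_c b) = 3257600/(0.85 × 24.5 × 565) = 276.86 mm.
M_n = T(d − a/2) = 3257.6 kN × (750 − 138.43) mm = 1992.25 kN·m.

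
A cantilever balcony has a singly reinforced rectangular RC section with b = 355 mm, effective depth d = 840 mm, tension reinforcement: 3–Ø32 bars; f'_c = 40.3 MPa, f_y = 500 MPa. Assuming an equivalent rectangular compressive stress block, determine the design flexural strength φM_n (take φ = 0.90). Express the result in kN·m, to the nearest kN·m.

φM_n ≈ 858 kN·m

A_s = 3 × 804 = 2412 mm².
T = A_s f_y = 2412 × 500 = 1206000 N = 1206 kN.
From C = T: a = T/(0.85 f'_c b) = 1206000/(0.85 × 40.3 × 355) = 99.17 mm.
M_n = T(d − a/2) = 1206 kN × (840 − 49.585) mm = 953.24 kN·m.
φM_n = 0.90 × 953.24 = 857.92 kN·m.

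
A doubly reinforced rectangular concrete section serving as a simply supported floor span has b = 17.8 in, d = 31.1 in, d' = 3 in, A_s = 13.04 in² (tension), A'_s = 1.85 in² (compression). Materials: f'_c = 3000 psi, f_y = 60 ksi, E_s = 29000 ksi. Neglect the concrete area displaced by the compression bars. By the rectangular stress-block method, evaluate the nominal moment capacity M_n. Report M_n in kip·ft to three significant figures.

Assume both steels yield.
a = (A_s − A'_s) f_y/(0.85 f'_c b) = (13.04 − 1.85) × 60/(0.85 × 3 × 17.8) = 14.792 in.
c = a/β₁ = 14.792/0.85 = 17.402 in; ε'_s = 0.003(c − d')/c = 0.0025 ≥ ε_y = 0.0021, so the compression steel yields.
M_n = (A_s − A'_s) f_y (d − a/2) + A'_s f_y (d − d') = 671.4 × (31.1 − 7.396) + 111 × (31.1 − 3) = 15914.9 + 3119.1 = 19034.0 kip·in = 19034.0/12 = 1586.17 kip·ft.

M_n ≈ 1590 kip·ft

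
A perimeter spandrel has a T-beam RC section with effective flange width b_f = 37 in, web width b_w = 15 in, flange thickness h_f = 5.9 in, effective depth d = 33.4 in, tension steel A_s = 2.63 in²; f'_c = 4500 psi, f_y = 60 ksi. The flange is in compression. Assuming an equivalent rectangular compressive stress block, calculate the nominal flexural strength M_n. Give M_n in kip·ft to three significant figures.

Tension: T = A_s f_y = 2.63 × 60 = 157.8 kips.
Try a within the flange: a = T/(0.85 f'_c b_f) = 157.8/(0.85 × 4.5 × 37) = 1.115 in.
Since a = 1.115 ≤ h_f = 5.9 in, the stress block lies entirely in the flange; analyse as a rectangular beam of width b_f.
M_n = T(d − a/2) = 157.8 × (33.4 − 0.5575) = 5182.5 kip·in.
M_n = 5182.5/12 = 431.88 kip·ft.

M_n ≈ 432 kip·ft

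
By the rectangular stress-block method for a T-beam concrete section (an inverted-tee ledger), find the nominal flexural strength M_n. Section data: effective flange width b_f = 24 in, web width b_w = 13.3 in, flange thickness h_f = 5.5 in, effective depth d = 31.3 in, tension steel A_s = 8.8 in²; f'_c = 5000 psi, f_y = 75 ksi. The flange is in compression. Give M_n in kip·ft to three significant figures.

M_n ≈ 1540 kip·ft

Tension: T = A_s f_y = 8.8 × 75 = 660 kips.
Try a within the flange: a = T/(0.85 f'_c b_f) = 660/(0.85 × 5 × 24) = 6.471 in.
a = 6.471 > h_f = 5.5 in: the block extends into the web. Split into flange-overhang and web parts.
C_f = 0.85 f'_c (b_f − b_w) h_f = 0.85 × 5 × (24 − 13.3) × 5.5 = 250.1 kips.
Remaining web compression depth: a_w = (T − C_f)/(0.85 f'_c b_w) = (660 − 250.1)/(0.85 × 5 × 13.3) = 7.252 in.
M_n = C_f(d − h_f/2) + (T − C_f)(d − a_w/2) = 250.1 × (31.3 − 2.75) + 409.9 × (31.3 − 3.626) = 7140.4 + 11343.6 = 18484.0 kip·in.
M_n = 18484.0/12 = 1540.33 kip·ft.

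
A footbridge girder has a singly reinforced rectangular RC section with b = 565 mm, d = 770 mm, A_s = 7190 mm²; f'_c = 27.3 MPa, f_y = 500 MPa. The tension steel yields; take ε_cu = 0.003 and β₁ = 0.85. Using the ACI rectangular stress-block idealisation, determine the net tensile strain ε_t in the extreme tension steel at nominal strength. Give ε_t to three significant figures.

ε_t ≈ 0.00416

a = A_s f_y/(0.85 f'_c b) = 274.20 mm.
β₁ = 0.85, so c = a/β₁ = 274.20/0.85 = 322.59 mm.
From the linear strain diagram with ε_cu = 0.003: ε_t = 0.003 (d − c)/c = 0.003 × (770 − 322.59)/322.59 = 0.00416.
ε_t is between 0.004 and 0.005 — transition zone.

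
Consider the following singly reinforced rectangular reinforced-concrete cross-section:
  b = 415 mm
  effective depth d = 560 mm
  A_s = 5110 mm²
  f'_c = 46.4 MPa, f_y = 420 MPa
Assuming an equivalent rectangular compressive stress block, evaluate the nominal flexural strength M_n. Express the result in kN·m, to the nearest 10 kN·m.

M_n ≈ 1060 kN·m

T = A_s f_y = 5110 × 420 = 2146200 N = 2146.2 kN.
From C = T: a = T/(0.85 f'_c b) = 2146200/(0.85 × 46.4 × 415) = 131.12 mm.
M_n = T(d − a/2) = 2146.2 kN × (560 − 65.56) mm = 1061.17 kN·m.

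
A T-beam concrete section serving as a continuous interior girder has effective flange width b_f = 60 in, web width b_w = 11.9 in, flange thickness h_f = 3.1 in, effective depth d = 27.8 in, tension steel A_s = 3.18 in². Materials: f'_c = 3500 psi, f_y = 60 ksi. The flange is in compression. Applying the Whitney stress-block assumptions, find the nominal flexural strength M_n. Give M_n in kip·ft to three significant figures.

M_n ≈ 434 kip·ft

Tension: T = A_s f_y = 3.18 × 60 = 190.8 kips.
Try a within the flange: a = T/(0.85 f'_c b_f) = 190.8/(0.85 × 3.5 × 60) = 1.069 in.
Since a = 1.069 ≤ h_f = 3.1 in, the stress block lies entirely in the flange; analyse as a rectangular beam of width b_f.
M_n = T(d − a/2) = 190.8 × (27.8 − 0.5345) = 5202.3 kip·in.
M_n = 5202.3/12 = 433.53 kip·ft.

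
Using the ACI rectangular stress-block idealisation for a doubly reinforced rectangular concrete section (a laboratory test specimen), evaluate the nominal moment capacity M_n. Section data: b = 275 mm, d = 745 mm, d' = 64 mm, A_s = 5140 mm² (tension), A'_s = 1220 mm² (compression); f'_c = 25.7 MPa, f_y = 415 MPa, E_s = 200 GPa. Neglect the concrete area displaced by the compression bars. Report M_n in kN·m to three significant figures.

M_n ≈ 1340 kN·m

Assume both tension and compression steel yield.
Net tension couple steel: A_s − A'_s = 3920 mm².
a = (A_s − A'_s) f_y / (0.85 f'_c b) = 1626800/(0.85 × 25.7 × 275) = 270.80 mm.
c = a/β₁ = 270.80/0.85 = 318.59 mm; ε'_s = 0.003(c − d')/c = 0.0024 ≥ f_y/E_s = 0.0021, so compression steel does yield.
M_n = (A_s − A'_s) f_y (d − a/2) + A'_s f_y (d − d') = [1626800 × (745 − 135.4) + 506300 × (745 − 64)] × 10⁻⁶ = 991.70 + 344.79 = 1336.49 kN·m.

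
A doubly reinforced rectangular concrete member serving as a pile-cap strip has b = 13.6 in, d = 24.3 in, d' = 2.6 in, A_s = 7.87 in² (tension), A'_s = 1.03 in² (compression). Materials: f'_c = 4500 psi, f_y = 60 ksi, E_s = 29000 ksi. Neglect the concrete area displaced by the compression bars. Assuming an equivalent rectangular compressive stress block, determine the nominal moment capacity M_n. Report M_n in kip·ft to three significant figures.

M_n ≈ 808 kip·ft

Assume both steels yield.
a = (A_s − A'_s) f_y/(0.85 f'_c b) = (7.87 − 1.03) × 60/(0.85 × 4.5 × 13.6) = 7.889 in.
c = a/β₁ = 7.889/0.825 = 9.562 in; ε'_s = 0.003(c − d')/c = 0.0022 ≥ ε_y = 0.0021, so the compression steel yields.
M_n = (A_s − A'_s) f_y (d − a/2) + A'_s f_y (d − d') = 410.4 × (24.3 − 3.9445) + 61.8 × (24.3 − 2.6) = 8353.9 + 1341.1 = 9695.0 kip·in = 9695.0/12 = 807.92 kip·ft.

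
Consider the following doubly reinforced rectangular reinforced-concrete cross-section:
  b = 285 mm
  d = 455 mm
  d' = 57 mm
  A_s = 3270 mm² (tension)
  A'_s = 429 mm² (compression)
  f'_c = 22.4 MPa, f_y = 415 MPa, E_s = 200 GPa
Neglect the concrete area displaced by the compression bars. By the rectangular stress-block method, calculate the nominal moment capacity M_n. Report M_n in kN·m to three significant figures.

M_n ≈ 479 kN·m

Assume both tension and compression steel yield.
Net tension couple steel: A_s − A'_s = 2841 mm².
a = (A_s − A'_s) f_y / (0.85 f'_c b) = 1179015/(0.85 × 22.4 × 285) = 217.27 mm.
c = a/β₁ = 217.27/0.85 = 255.61 mm; ε'_s = 0.003(c − d')/c = 0.0023 ≥ f_y/E_s = 0.0021, so compression steel does yield.
M_n = (A_s − A'_s) f_y (d − a/2) + A'_s f_y (d − d') = [1179015 × (455 − 108.635) + 178035 × (455 − 57)] × 10⁻⁶ = 408.37 + 70.86 = 479.23 kN·m.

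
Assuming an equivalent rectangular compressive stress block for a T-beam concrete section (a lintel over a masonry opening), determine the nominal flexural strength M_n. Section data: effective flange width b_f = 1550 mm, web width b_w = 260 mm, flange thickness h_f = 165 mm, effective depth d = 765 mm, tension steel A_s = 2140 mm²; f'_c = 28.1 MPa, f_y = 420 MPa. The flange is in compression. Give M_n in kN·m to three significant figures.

M_n ≈ 677 kN·m

Tension: T = A_s f_y = 2140 × 420 = 898800 N.
Try a within the flange: a = T/(0.85 f'_c b_f) = 898800/(0.85 × 28.1 × 1550) = 24.28 mm.
Since a = 24.28 ≤ h_f = 165 mm, the stress block lies entirely in the flange; analyse as a rectangular beam of width b_f.
M_n = T(d − a/2) = 898800 × (765 − 12.14) = 676.67 × 10⁶ N·mm.
M_n = 676.67 kN·m.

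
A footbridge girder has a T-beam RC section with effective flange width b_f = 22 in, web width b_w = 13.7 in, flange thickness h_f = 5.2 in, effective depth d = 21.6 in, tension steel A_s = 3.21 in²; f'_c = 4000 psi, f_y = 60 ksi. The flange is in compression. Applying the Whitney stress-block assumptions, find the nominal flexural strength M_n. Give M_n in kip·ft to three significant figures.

M_n ≈ 326 kip·ft

Tension: T = A_s f_y = 3.21 × 60 = 192.6 kips.
Try a within the flange: a = T/(0.85 f'_c b_f) = 192.6/(0.85 × 4 × 22) = 2.575 in.
Since a = 2.575 ≤ h_f = 5.2 in, the stress block lies entirely in the flange; analyse as a rectangular beam of width b_f.
M_n = T(d − a/2) = 192.6 × (21.6 − 1.2875) = 3912.2 kip·in.
M_n = 3912.2/12 = 326.02 kip·ft.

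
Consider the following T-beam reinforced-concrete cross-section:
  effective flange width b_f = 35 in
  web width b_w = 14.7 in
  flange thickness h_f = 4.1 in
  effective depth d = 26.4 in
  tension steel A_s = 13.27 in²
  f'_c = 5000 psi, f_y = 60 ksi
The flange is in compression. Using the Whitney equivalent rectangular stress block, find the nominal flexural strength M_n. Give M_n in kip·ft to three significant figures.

Tension: T = A_s f_y = 13.27 × 60 = 796.2 kips.
Try a within the flange: a = T/(0.85 f'_c b_f) = 796.2/(0.85 × 5 × 35) = 5.353 in.
a = 5.353 > h_f = 4.1 in: the block extends into the web. Split into flange-overhang and web parts.
C_f = 0.85 f'_c (b_f − b_w) h_f = 0.85 × 5 × (35 − 14.7) × 4.1 = 353.7 kips.
Remaining web compression depth: a_w = (T − C_f)/(0.85 f'_c b_w) = (796.2 − 353.7)/(0.85 × 5 × 14.7) = 7.083 in.
M_n = C_f(d − h_f/2) + (T − C_f)(d − a_w/2) = 353.7 × (26.4 − 2.05) + 442.5 × (26.4 − 3.5415) = 8612.6 + 10114.9 = 18727.5 kip·in.
M_n = 18727.5/12 = 1560.63 kip·ft.

M_n ≈ 1560 kip·ft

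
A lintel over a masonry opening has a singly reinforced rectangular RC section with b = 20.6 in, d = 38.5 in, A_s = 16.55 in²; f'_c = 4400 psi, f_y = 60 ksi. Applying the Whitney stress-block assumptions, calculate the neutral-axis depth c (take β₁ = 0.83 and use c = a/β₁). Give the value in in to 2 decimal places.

T = A_s f_y = 16.55 × 60 = 993 kips.
a = T/(0.85 f'_c b) = 993/(0.85 × 4.4 × 20.6) = 12.8887 in.
With β₁ = 0.83, c = a/β₁ = 12.8887/0.83 = 15.53 in.

c ≈ 15.53 in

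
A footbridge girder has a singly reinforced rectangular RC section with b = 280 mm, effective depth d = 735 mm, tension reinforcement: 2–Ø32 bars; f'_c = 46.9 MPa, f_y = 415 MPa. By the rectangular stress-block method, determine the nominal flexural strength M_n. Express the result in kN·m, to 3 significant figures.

M_n ≈ 471 kN·m

A_s = 2 × 804 = 1608 mm².
T = A_s f_y = 1608 × 415 = 667320 N = 667.32 kN.
From C = T: a = T/(0.85 f'_c b) = 667320/(0.85 × 46.9 × 280) = 59.78 mm.
M_n = T(d − a/2) = 667.32 kN × (735 − 29.89) mm = 470.53 kN·m.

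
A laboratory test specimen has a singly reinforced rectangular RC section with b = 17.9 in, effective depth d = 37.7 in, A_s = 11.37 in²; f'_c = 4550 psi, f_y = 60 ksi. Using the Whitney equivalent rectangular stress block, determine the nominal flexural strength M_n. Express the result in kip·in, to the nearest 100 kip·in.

T = A_s f_y = 11.37 × 60 = 682.2 kips.
a = T/(0.85 f'_c b) = 682.2/(0.85 × 4.55 × 17.9) = 9.854 in.
M_n = T(d − a/2) = 682.2 × (37.7 − 4.927) = 22357.7 kip·in.

M_n ≈ 22400 kip·in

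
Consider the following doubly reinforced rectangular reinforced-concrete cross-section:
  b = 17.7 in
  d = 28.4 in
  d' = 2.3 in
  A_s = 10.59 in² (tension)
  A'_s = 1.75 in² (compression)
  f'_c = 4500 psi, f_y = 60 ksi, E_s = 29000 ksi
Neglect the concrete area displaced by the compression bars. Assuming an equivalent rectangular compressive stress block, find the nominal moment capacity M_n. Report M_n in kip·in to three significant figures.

M_n ≈ 15700 kip·in

Assume both steels yield.
a = (A_s − A'_s) f_y/(0.85 f'_c b) = (10.59 − 1.75) × 60/(0.85 × 4.5 × 17.7) = 7.834 in.
c = a/β₁ = 7.834/0.825 = 9.496 in; ε'_s = 0.003(c − d')/c = 0.0023 ≥ ε_y = 0.0021, so the compression steel yields.
M_n = (A_s − A'_s) f_y (d − a/2) + A'_s f_y (d − d') = 530.4 × (28.4 − 3.917) + 105 × (28.4 − 2.3) = 12985.8 + 2740.5 = 15726.3 kip·in.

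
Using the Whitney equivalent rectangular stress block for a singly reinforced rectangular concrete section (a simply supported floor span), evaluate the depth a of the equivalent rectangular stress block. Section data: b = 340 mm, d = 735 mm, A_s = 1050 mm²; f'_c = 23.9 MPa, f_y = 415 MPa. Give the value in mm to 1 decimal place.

T = A_s f_y = 1050 × 415 = 435750 N = 435.75 kN.
Setting C = 0.85 f'_c a b equal to T: a = 435750/(0.85 × 23.9 × 340) = 63.1 mm.

a ≈ 63.1 mm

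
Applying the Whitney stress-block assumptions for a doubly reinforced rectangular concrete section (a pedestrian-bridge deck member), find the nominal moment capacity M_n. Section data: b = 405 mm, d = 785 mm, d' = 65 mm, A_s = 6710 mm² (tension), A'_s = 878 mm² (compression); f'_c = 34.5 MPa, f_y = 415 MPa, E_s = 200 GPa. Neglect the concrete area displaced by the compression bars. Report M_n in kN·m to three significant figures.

M_n ≈ 1920 kN·m

Assume both tension and compression steel yield.
Net tension couple steel: A_s − A'_s = 5832 mm².
a = (A_s − A'_s) f_y / (0.85 f'_c b) = 2420280/(0.85 × 34.5 × 405) = 203.79 mm.
c = a/β₁ = 203.79/0.804 = 253.47 mm; ε'_s = 0.003(c − d')/c = 0.0022 ≥ f_y/E_s = 0.0021, so compression steel does yield.
M_n = (A_s − A'_s) f_y (d − a/2) + A'_s f_y (d − d') = [2420280 × (785 − 101.895) + 364370 × (785 − 65)] × 10⁻⁶ = 1653.31 + 262.35 = 1915.66 kN·m.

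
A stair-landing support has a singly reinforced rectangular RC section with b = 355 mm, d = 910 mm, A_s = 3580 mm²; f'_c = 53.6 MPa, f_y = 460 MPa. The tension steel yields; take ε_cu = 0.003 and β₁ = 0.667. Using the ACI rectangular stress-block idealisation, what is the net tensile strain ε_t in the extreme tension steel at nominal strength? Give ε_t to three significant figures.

a = A_s f_y/(0.85 f'_c b) = 101.82 mm.
β₁ = 0.667, so c = a/β₁ = 101.82/0.667 = 152.65 mm.
From the linear strain diagram with ε_cu = 0.003: ε_t = 0.003 (d − c)/c = 0.003 × (910 − 152.65)/152.65 = 0.0149.
Since ε_t ≥ 0.005, the section is tension-controlled.

ε_t ≈ 0.0149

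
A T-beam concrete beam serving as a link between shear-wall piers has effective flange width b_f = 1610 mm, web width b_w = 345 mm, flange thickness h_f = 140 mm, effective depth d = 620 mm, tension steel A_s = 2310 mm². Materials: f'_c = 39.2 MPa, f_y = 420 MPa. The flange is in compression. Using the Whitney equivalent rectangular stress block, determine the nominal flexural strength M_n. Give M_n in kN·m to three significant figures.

Tension: T = A_s f_y = 2310 × 420 = 970200 N.
Try a within the flange: a = T/(0.85 f'_c b_f) = 970200/(0.85 × 39.2 × 1610) = 18.09 mm.
Since a = 18.09 ≤ h_f = 140 mm, the stress block lies entirely in the flange; analyse as a rectangular beam of width b_f.
M_n = T(d − a/2) = 970200 × (620 − 9.045) = 592.75 × 10⁶ N·mm.
M_n = 592.75 kN·m.

M_n ≈ 593 kN·m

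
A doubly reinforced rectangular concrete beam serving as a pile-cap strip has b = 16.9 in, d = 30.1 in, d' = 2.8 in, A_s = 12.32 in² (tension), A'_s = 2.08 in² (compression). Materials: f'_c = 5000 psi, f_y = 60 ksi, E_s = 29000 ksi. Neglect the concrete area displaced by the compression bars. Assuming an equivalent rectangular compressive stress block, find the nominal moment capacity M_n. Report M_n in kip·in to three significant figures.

M_n ≈ 19300 kip·in

Assume both steels yield.
a = (A_s − A'_s) f_y/(0.85 f'_c b) = (12.32 − 2.08) × 60/(0.85 × 5 × 16.9) = 8.554 in.
c = a/β₁ = 8.554/0.8 = 10.693 in; ε'_s = 0.003(c − d')/c = 0.0022 ≥ ε_y = 0.0021, so the compression steel yields.
M_n = (A_s − A'_s) f_y (d − a/2) + A'_s f_y (d − d') = 614.4 × (30.1 − 4.277) + 124.8 × (30.1 − 2.8) = 15865.7 + 3407.0 = 19272.7 kip·in.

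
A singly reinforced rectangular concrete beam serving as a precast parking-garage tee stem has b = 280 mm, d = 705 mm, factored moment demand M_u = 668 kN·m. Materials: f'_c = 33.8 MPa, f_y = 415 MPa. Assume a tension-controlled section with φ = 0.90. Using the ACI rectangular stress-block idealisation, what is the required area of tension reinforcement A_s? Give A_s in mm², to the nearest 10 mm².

A_s ≈ 2830 mm²

M_n = M_u/φ = 668/0.90 = 742.222 kN·m.
With M_n = 0.85 f'_c a b (d − a/2), solve the quadratic for a:
a = d − √(d² − 2M_n/(0.85 f'_c b)) = 705 − √(705² − 2 × 742.222×10⁶/(0.85 × 33.8 × 280)) = 145.99 mm.
A_s = 0.85 f'_c a b / f_y = 0.85 × 33.8 × 145.99 × 280 / 415 = 2829.9 mm².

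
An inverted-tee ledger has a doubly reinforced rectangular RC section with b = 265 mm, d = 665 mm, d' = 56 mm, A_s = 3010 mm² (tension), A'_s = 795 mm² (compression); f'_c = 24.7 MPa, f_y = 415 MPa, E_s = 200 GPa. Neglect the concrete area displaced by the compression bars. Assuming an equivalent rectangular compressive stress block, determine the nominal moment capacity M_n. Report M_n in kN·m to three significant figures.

M_n ≈ 736 kN·m

Assume both tension and compression steel yield.
Net tension couple steel: A_s − A'_s = 2215 mm².
a = (A_s − A'_s) f_y / (0.85 f'_c b) = 919225/(0.85 × 24.7 × 265) = 165.22 mm.
c = a/β₁ = 165.22/0.85 = 194.38 mm; ε'_s = 0.003(c − d')/c = 0.0021 ≥ f_y/E_s = 0.0021, so compression steel does yield.
M_n = (A_s − A'_s) f_y (d − a/2) + A'_s f_y (d − d') = [919225 × (665 − 82.61) + 329925 × (665 − 56)] × 10⁻⁶ = 535.35 + 200.92 = 736.27 kN·m.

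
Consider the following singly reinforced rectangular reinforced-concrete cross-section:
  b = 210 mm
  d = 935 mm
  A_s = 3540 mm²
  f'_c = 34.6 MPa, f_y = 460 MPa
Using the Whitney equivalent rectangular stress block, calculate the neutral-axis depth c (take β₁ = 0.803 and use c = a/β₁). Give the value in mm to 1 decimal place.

T = A_s f_y = 3540 × 460 = 1628400 N = 1628.4 kN.
Setting C = 0.85 f'_c a b equal to T: a = 1628400/(0.85 × 34.6 × 210) = 263.662 mm.
With β₁ = 0.803, c = a/β₁ = 263.662/0.803 = 328.3 mm.

c ≈ 328.3 mm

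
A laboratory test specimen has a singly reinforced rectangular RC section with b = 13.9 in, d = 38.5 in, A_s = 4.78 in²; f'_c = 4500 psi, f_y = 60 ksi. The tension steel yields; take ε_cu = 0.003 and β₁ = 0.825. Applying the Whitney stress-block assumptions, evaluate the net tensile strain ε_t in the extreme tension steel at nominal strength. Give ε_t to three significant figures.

a = A_s f_y/(0.85 f'_c b) = 5.394 in.
β₁ = 0.825, so c = a/β₁ = 5.394/0.825 = 6.538 in.
From the linear strain diagram with ε_cu = 0.003: ε_t = 0.003 (d − c)/c = 0.003 × (38.5 − 6.538)/6.538 = 0.0147.
Since ε_t ≥ 0.005, the section is tension-controlled.

ε_t ≈ 0.0147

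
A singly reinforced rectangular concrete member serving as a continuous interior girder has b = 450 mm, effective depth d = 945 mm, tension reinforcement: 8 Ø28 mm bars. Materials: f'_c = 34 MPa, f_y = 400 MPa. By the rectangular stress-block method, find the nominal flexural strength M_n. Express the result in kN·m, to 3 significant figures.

A_s = 8 × 616 = 4928 mm².
T = A_s f_y = 4928 × 400 = 1971200 N = 1971.2 kN.
From C = T: a = T/(0.85 f'_c b) = 1971200/(0.85 × 34 × 450) = 151.57 mm.
M_n = T(d − a/2) = 1971.2 kN × (945 − 75.785) mm = 1713.40 kN·m.

M_n ≈ 1710 kN·m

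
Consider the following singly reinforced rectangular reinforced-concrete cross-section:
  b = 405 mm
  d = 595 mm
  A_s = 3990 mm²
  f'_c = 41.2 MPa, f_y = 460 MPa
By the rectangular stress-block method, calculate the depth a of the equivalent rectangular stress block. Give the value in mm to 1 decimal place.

a ≈ 129.4 mm

T = A_s f_y = 3990 × 460 = 1835400 N = 1835.4 kN.
Setting C = 0.85 f'_c a b equal to T: a = 1835400/(0.85 × 41.2 × 405) = 129.4 mm.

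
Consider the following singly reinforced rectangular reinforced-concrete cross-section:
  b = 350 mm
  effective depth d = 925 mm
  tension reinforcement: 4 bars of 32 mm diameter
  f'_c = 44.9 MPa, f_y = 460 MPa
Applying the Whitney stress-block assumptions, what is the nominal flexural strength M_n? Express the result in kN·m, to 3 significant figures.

M_n ≈ 1290 kN·m

A_s = 4 × 804 = 3216 mm².
T = A_s f_y = 3216 × 460 = 1479360 N = 1479.36 kN.
From C = T: a = T/(0.85 f'_c b) = 1479360/(0.85 × 44.9 × 350) = 110.75 mm.
M_n = T(d − a/2) = 1479.36 kN × (925 − 55.375) mm = 1286.49 kN·m.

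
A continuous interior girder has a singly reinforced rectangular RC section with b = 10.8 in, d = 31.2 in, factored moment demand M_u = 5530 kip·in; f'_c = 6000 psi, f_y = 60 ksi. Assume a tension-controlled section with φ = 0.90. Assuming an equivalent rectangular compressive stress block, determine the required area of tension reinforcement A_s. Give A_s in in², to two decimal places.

M_n = M_u/φ = 5530/0.90 = 6144.44 kip·in.
From M_n = 0.85 f'_c a b (d − a/2):
a = d − √(d² − 2M_n/(0.85 f'_c b)) = 31.2 − √(31.2² − 2 × 6144.44/(0.85 × 6 × 10.8)) = 3.808 in.
A_s = 0.85 f'_c a b / f_y = 0.85 × 6 × 3.808 × 10.8 / 60 = 3.496 in².

A_s ≈ 3.50 in²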